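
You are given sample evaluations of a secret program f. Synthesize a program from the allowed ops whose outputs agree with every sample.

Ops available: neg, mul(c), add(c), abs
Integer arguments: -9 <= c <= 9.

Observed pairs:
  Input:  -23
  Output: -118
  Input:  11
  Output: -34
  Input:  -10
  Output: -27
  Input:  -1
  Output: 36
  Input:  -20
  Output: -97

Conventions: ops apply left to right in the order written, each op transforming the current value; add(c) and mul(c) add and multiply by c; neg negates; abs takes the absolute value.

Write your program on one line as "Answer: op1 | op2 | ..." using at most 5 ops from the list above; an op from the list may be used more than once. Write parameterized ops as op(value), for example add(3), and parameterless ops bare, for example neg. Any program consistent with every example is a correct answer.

abs | add(-6) | mul(-7) | add(-8) | add(9)

Check, running the answer program on each example:
  -23 -> 23 -> 17 -> -119 -> -127 -> -118
  11 -> 11 -> 5 -> -35 -> -43 -> -34
  -10 -> 10 -> 4 -> -28 -> -36 -> -27
  -1 -> 1 -> -5 -> 35 -> 27 -> 36
  -20 -> 20 -> 14 -> -98 -> -106 -> -97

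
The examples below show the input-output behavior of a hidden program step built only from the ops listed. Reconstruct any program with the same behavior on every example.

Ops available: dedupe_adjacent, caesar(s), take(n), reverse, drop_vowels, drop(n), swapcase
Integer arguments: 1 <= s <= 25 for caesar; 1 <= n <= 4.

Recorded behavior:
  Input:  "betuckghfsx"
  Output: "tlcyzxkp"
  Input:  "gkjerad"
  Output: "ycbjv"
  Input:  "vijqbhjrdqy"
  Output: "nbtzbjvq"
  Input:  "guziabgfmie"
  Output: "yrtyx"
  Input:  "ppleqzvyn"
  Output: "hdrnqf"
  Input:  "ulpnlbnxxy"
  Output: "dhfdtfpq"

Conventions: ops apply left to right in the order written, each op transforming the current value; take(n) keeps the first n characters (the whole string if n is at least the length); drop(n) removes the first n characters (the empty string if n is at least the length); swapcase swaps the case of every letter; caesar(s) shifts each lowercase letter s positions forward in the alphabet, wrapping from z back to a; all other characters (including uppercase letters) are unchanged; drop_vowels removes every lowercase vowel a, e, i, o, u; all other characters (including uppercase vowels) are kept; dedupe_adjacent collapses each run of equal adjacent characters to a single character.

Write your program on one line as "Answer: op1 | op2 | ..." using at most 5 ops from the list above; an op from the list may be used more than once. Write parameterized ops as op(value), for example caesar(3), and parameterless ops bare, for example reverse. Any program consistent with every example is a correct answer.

drop_vowels | caesar(18) | dedupe_adjacent | drop_vowels

Check, running the answer program on each example:
  "betuckghfsx" -> "btckghfsx" -> "tlucyzxkp" -> "tlucyzxkp" -> "tlcyzxkp"
  "gkjerad" -> "gkjrd" -> "ycbjv" -> "ycbjv" -> "ycbjv"
  "vijqbhjrdqy" -> "vjqbhjrdqy" -> "nbitzbjviq" -> "nbitzbjviq" -> "nbtzbjvq"
  "guziabgfmie" -> "gzbgfm" -> "yrtyxe" -> "yrtyxe" -> "yrtyx"
  "ppleqzvyn" -> "pplqzvyn" -> "hhdirnqf" -> "hdirnqf" -> "hdrnqf"
  "ulpnlbnxxy" -> "lpnlbnxxy" -> "dhfdtfppq" -> "dhfdtfpq" -> "dhfdtfpq"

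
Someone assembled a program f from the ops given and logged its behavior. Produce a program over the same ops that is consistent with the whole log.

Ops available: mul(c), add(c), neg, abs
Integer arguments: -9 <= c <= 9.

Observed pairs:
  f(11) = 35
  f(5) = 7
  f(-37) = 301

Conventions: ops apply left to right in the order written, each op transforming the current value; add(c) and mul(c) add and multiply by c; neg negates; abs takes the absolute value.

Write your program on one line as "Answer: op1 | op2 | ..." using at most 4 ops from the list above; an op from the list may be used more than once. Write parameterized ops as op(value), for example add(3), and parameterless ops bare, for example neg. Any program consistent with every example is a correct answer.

add(-6) | mul(-7) | abs

Check, running the answer program on each example:
  11 -> 5 -> -35 -> 35
  5 -> -1 -> 7 -> 7
  -37 -> -43 -> 301 -> 301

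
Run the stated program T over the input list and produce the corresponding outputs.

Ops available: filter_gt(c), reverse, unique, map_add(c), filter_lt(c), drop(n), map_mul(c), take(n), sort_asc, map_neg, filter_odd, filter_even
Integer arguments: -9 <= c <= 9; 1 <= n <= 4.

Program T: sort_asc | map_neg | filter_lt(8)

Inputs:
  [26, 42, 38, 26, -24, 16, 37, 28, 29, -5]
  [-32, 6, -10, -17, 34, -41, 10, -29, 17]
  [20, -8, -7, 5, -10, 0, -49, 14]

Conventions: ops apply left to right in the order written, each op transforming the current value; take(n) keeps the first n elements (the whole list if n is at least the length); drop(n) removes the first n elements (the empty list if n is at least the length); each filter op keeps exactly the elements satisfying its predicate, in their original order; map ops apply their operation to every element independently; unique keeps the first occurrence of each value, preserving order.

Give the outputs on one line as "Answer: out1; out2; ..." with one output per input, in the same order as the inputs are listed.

Execution, op by op:
  [26, 42, 38, 26, -24, 16, 37, 28, 29, -5] -> [-24, -5, 16, 26, 26, 28, 29, 37, 38, 42] -> [24, 5, -16, -26, -26, -28, -29, -37, -38, -42] -> [5, -16, -26, -26, -28, -29, -37, -38, -42]
  [-32, 6, -10, -17, 34, -41, 10, -29, 17] -> [-41, -32, -29, -17, -10, 6, 10, 17, 34] -> [41, 32, 29, 17, 10, -6, -10, -17, -34] -> [-6, -10, -17, -34]
  [20, -8, -7, 5, -10, 0, -49, 14] -> [-49, -10, -8, -7, 0, 5, 14, 20] -> [49, 10, 8, 7, 0, -5, -14, -20] -> [7, 0, -5, -14, -20]

[5, -16, -26, -26, -28, -29, -37, -38, -42]; [-6, -10, -17, -34]; [7, 0, -5, -14, -20]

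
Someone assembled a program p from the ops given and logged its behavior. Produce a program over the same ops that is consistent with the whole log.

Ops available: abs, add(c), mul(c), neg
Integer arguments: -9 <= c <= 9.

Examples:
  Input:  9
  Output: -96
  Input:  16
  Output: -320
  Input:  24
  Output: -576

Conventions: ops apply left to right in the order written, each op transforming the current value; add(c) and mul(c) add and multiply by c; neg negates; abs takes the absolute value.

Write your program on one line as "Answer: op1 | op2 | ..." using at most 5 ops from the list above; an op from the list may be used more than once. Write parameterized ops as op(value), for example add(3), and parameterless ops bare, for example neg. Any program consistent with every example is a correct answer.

add(-2) | add(-5) | add(1) | mul(-8) | mul(4)

Check, running the answer program on each example:
  9 -> 7 -> 2 -> 3 -> -24 -> -96
  16 -> 14 -> 9 -> 10 -> -80 -> -320
  24 -> 22 -> 17 -> 18 -> -144 -> -576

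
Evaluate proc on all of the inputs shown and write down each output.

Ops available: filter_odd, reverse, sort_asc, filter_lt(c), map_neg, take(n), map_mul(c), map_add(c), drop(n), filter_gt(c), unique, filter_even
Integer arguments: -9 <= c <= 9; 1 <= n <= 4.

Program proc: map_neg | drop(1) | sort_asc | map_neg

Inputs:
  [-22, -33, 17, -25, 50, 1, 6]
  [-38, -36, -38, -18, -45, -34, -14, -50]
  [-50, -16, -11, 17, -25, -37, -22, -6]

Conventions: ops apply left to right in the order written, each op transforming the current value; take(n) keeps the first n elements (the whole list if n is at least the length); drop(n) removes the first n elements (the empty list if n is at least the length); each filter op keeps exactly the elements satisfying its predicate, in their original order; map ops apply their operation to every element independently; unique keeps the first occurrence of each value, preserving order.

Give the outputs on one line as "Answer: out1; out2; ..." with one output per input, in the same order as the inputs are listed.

Execution, op by op:
  [-22, -33, 17, -25, 50, 1, 6] -> [22, 33, -17, 25, -50, -1, -6] -> [33, -17, 25, -50, -1, -6] -> [-50, -17, -6, -1, 25, 33] -> [50, 17, 6, 1, -25, -33]
  [-38, -36, -38, -18, -45, -34, -14, -50] -> [38, 36, 38, 18, 45, 34, 14, 50] -> [36, 38, 18, 45, 34, 14, 50] -> [14, 18, 34, 36, 38, 45, 50] -> [-14, -18, -34, -36, -38, -45, -50]
  [-50, -16, -11, 17, -25, -37, -22, -6] -> [50, 16, 11, -17, 25, 37, 22, 6] -> [16, 11, -17, 25, 37, 22, 6] -> [-17, 6, 11, 16, 22, 25, 37] -> [17, -6, -11, -16, -22, -25, -37]

[50, 17, 6, 1, -25, -33]; [-14, -18, -34, -36, -38, -45, -50]; [17, -6, -11, -16, -22, -25, -37]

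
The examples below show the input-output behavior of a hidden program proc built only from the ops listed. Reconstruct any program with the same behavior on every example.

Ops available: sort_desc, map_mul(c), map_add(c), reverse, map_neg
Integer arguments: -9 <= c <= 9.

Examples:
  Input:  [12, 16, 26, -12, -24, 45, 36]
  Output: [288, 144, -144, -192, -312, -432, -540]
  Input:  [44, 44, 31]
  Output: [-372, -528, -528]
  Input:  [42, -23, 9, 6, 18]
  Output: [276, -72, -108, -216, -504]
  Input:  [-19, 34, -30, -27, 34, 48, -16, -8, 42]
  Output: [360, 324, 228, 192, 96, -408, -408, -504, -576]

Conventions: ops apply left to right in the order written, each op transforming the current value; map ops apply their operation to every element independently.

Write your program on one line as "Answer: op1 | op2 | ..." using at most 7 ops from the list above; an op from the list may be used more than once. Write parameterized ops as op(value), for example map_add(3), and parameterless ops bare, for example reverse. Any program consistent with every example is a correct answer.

sort_desc | map_neg | map_mul(-4) | map_neg | map_mul(3) | sort_desc

Check, running the answer program on each example:
  [12, 16, 26, -12, -24, 45, 36] -> [45, 36, 26, 16, 12, -12, -24] -> [-45, -36, -26, -16, -12, 12, 24] -> [180, 144, 104, 64, 48, -48, -96] -> [-180, -144, -104, -64, -48, 48, 96] -> [-540, -432, -312, -192, -144, 144, 288] -> [288, 144, -144, -192, -312, -432, -540]
  [44, 44, 31] -> [44, 44, 31] -> [-44, -44, -31] -> [176, 176, 124] -> [-176, -176, -124] -> [-528, -528, -372] -> [-372, -528, -528]
  [42, -23, 9, 6, 18] -> [42, 18, 9, 6, -23] -> [-42, -18, -9, -6, 23] -> [168, 72, 36, 24, -92] -> [-168, -72, -36, -24, 92] -> [-504, -216, -108, -72, 276] -> [276, -72, -108, -216, -504]
  [-19, 34, -30, -27, 34, 48, -16, -8, 42] -> [48, 42, 34, 34, -8, -16, -19, -27, -30] -> [-48, -42, -34, -34, 8, 16, 19, 27, 30] -> [192, 168, 136, 136, -32, -64, -76, -108, -120] -> [-192, -168, -136, -136, 32, 64, 76, 108, 120] -> [-576, -504, -408, -408, 96, 192, 228, 324, 360] -> [360, 324, 228, 192, 96, -408, -408, -504, -576]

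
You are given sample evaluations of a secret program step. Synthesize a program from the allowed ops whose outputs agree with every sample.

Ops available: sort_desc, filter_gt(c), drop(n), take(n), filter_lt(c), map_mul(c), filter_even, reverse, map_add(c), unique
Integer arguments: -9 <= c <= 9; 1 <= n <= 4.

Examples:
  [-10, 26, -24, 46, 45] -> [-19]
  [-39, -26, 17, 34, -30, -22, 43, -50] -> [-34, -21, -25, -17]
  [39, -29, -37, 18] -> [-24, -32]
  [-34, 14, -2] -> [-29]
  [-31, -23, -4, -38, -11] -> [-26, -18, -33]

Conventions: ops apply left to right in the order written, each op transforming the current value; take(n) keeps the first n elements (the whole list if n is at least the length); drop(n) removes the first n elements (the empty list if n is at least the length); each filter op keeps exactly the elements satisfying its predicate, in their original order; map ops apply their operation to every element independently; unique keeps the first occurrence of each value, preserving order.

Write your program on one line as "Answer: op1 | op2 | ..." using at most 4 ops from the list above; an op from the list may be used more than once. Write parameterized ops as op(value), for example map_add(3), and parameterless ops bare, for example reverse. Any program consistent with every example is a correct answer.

filter_lt(4) | take(4) | map_add(5) | filter_lt(-8)

Check, running the answer program on each example:
  [-10, 26, -24, 46, 45] -> [-10, -24] -> [-10, -24] -> [-5, -19] -> [-19]
  [-39, -26, 17, 34, -30, -22, 43, -50] -> [-39, -26, -30, -22, -50] -> [-39, -26, -30, -22] -> [-34, -21, -25, -17] -> [-34, -21, -25, -17]
  [39, -29, -37, 18] -> [-29, -37] -> [-29, -37] -> [-24, -32] -> [-24, -32]
  [-34, 14, -2] -> [-34, -2] -> [-34, -2] -> [-29, 3] -> [-29]
  [-31, -23, -4, -38, -11] -> [-31, -23, -4, -38, -11] -> [-31, -23, -4, -38] -> [-26, -18, 1, -33] -> [-26, -18, -33]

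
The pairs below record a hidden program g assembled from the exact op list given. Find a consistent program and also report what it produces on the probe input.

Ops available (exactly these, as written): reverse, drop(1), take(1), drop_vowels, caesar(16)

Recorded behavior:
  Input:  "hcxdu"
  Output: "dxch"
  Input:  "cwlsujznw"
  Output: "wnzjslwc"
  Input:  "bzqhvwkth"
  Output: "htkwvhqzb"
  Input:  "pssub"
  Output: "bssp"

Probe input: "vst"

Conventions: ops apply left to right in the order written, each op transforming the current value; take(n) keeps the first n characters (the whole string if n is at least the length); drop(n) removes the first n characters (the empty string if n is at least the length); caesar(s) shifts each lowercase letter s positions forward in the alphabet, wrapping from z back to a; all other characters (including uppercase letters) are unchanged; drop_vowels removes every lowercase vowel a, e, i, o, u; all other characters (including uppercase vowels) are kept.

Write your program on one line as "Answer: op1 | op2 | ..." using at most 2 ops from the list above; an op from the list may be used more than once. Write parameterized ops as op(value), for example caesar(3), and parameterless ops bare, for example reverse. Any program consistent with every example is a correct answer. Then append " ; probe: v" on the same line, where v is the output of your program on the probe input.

reverse | drop_vowels ; probe: "tsv"

Check, running the answer program on each example:
  "hcxdu" -> "udxch" -> "dxch"
  "cwlsujznw" -> "wnzjuslwc" -> "wnzjslwc"
  "bzqhvwkth" -> "htkwvhqzb" -> "htkwvhqzb"
  "pssub" -> "bussp" -> "bssp"
  probe: "vst" -> "tsv" -> "tsv"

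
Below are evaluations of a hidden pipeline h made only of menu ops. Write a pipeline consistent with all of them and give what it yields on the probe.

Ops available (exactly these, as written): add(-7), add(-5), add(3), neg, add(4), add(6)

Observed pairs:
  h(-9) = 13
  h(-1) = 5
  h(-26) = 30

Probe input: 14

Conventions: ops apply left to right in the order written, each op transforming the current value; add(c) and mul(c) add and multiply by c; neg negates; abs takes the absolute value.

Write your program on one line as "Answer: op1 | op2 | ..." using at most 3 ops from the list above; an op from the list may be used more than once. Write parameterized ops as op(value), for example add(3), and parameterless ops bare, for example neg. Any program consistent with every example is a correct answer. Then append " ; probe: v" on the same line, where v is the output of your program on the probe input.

neg | add(4) ; probe: -10

Check, running the answer program on each example:
  -9 -> 9 -> 13
  -1 -> 1 -> 5
  -26 -> 26 -> 30
  probe: 14 -> -14 -> -10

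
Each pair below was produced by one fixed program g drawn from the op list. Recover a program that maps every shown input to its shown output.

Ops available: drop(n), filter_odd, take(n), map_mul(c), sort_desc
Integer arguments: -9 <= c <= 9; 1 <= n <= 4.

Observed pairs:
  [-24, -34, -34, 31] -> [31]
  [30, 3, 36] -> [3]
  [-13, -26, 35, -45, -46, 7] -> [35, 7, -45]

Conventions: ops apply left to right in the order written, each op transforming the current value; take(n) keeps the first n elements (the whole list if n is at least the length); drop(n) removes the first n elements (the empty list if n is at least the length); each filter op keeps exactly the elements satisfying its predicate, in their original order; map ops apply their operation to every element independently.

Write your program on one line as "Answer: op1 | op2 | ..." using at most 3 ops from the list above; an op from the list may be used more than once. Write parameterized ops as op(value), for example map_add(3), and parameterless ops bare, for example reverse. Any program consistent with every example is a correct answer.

drop(1) | sort_desc | filter_odd

Check, running the answer program on each example:
  [-24, -34, -34, 31] -> [-34, -34, 31] -> [31, -34, -34] -> [31]
  [30, 3, 36] -> [3, 36] -> [36, 3] -> [3]
  [-13, -26, 35, -45, -46, 7] -> [-26, 35, -45, -46, 7] -> [35, 7, -26, -45, -46] -> [35, 7, -45]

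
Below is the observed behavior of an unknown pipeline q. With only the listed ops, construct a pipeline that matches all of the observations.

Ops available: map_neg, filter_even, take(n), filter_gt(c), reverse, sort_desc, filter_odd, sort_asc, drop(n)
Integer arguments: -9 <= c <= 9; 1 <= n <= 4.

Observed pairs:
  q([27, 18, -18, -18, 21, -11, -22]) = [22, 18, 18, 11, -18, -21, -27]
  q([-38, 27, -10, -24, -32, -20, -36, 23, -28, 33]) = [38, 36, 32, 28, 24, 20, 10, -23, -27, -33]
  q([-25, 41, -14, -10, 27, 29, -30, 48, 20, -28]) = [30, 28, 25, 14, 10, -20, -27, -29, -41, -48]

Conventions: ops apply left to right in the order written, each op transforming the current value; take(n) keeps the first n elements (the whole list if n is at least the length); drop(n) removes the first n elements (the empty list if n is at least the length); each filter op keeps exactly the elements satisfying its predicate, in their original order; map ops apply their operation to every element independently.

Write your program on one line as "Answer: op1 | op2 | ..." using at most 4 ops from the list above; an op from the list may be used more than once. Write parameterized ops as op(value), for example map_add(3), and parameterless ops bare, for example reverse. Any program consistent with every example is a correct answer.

sort_desc | reverse | map_neg

Check, running the answer program on each example:
  [27, 18, -18, -18, 21, -11, -22] -> [27, 21, 18, -11, -18, -18, -22] -> [-22, -18, -18, -11, 18, 21, 27] -> [22, 18, 18, 11, -18, -21, -27]
  [-38, 27, -10, -24, -32, -20, -36, 23, -28, 33] -> [33, 27, 23, -10, -20, -24, -28, -32, -36, -38] -> [-38, -36, -32, -28, -24, -20, -10, 23, 27, 33] -> [38, 36, 32, 28, 24, 20, 10, -23, -27, -33]
  [-25, 41, -14, -10, 27, 29, -30, 48, 20, -28] -> [48, 41, 29, 27, 20, -10, -14, -25, -28, -30] -> [-30, -28, -25, -14, -10, 20, 27, 29, 41, 48] -> [30, 28, 25, 14, 10, -20, -27, -29, -41, -48]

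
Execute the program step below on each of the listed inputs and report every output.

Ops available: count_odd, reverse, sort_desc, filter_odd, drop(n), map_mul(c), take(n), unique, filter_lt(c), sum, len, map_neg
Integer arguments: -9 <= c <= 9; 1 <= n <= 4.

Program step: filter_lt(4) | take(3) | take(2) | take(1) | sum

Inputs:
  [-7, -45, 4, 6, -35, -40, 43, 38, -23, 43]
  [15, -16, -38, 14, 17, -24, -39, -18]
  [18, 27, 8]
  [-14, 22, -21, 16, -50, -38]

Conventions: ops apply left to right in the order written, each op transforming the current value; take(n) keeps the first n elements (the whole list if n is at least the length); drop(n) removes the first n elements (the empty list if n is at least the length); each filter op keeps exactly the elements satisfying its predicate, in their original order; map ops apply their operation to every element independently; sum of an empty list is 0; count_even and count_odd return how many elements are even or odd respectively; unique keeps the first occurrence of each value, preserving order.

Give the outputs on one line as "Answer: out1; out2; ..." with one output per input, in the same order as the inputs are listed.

-7; -16; 0; -14

Execution, op by op:
  [-7, -45, 4, 6, -35, -40, 43, 38, -23, 43] -> [-7, -45, -35, -40, -23] -> [-7, -45, -35] -> [-7, -45] -> [-7] -> -7
  [15, -16, -38, 14, 17, -24, -39, -18] -> [-16, -38, -24, -39, -18] -> [-16, -38, -24] -> [-16, -38] -> [-16] -> -16
  [18, 27, 8] -> [] -> [] -> [] -> [] -> 0
  [-14, 22, -21, 16, -50, -38] -> [-14, -21, -50, -38] -> [-14, -21, -50] -> [-14, -21] -> [-14] -> -14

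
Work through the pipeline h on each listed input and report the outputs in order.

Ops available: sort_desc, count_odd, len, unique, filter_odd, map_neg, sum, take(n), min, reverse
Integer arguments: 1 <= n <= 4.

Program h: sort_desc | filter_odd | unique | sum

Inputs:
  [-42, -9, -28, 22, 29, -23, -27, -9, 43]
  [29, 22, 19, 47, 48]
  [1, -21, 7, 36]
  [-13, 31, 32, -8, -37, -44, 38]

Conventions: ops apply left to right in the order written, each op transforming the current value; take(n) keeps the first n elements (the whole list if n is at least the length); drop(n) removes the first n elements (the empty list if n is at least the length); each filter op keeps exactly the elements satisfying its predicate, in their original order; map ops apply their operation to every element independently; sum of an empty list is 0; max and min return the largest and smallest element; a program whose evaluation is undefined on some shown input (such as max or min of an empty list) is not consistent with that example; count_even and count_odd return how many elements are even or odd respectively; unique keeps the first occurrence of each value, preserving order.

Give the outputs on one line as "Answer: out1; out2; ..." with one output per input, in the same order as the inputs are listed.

Execution, op by op:
  [-42, -9, -28, 22, 29, -23, -27, -9, 43] -> [43, 29, 22, -9, -9, -23, -27, -28, -42] -> [43, 29, -9, -9, -23, -27] -> [43, 29, -9, -23, -27] -> 13
  [29, 22, 19, 47, 48] -> [48, 47, 29, 22, 19] -> [47, 29, 19] -> [47, 29, 19] -> 95
  [1, -21, 7, 36] -> [36, 7, 1, -21] -> [7, 1, -21] -> [7, 1, -21] -> -13
  [-13, 31, 32, -8, -37, -44, 38] -> [38, 32, 31, -8, -13, -37, -44] -> [31, -13, -37] -> [31, -13, -37] -> -19

13; 95; -13; -19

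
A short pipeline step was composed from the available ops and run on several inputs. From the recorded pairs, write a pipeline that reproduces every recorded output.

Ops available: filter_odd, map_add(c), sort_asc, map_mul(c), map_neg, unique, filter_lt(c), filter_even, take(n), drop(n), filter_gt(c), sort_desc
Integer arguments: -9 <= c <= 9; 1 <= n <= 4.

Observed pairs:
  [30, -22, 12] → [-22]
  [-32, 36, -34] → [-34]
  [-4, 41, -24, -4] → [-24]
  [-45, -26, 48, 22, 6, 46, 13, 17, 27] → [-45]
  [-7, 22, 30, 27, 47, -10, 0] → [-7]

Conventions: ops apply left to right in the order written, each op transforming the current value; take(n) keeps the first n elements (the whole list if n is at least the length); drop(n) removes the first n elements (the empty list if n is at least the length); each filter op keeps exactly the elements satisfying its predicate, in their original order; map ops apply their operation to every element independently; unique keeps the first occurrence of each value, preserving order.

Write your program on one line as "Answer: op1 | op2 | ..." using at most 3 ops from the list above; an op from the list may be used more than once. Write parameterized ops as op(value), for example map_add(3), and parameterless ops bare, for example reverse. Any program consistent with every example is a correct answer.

take(4) | sort_asc | take(1)

Check, running the answer program on each example:
  [30, -22, 12] -> [30, -22, 12] -> [-22, 12, 30] -> [-22]
  [-32, 36, -34] -> [-32, 36, -34] -> [-34, -32, 36] -> [-34]
  [-4, 41, -24, -4] -> [-4, 41, -24, -4] -> [-24, -4, -4, 41] -> [-24]
  [-45, -26, 48, 22, 6, 46, 13, 17, 27] -> [-45, -26, 48, 22] -> [-45, -26, 22, 48] -> [-45]
  [-7, 22, 30, 27, 47, -10, 0] -> [-7, 22, 30, 27] -> [-7, 22, 27, 30] -> [-7]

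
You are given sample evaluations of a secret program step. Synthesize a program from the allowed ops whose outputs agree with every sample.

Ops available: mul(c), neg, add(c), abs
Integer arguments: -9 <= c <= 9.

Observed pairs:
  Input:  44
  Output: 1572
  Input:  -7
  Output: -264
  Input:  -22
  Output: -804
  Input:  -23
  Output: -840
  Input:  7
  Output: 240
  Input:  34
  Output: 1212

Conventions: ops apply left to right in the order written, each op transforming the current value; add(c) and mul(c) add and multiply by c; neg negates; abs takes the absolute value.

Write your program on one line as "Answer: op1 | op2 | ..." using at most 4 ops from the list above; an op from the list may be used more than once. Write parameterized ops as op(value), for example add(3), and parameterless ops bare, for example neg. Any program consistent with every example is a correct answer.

mul(-4) | mul(-9) | add(-8) | add(-4)

Check, running the answer program on each example:
  44 -> -176 -> 1584 -> 1576 -> 1572
  -7 -> 28 -> -252 -> -260 -> -264
  -22 -> 88 -> -792 -> -800 -> -804
  -23 -> 92 -> -828 -> -836 -> -840
  7 -> -28 -> 252 -> 244 -> 240
  34 -> -136 -> 1224 -> 1216 -> 1212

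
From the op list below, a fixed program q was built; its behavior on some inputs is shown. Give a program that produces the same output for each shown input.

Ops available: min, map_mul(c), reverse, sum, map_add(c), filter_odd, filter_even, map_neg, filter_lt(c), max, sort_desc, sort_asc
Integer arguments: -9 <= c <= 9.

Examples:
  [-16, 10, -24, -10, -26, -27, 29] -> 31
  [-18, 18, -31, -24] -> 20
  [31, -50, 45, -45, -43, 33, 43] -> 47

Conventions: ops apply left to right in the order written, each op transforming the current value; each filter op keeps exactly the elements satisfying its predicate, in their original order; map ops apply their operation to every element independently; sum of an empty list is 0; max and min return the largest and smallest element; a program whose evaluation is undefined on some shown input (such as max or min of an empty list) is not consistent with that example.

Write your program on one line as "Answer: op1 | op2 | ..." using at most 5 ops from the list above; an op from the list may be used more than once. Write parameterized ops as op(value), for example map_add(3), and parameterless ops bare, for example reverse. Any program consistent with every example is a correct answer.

map_add(-2) | reverse | map_add(4) | reverse | max

Check, running the answer program on each example:
  [-16, 10, -24, -10, -26, -27, 29] -> [-18, 8, -26, -12, -28, -29, 27] -> [27, -29, -28, -12, -26, 8, -18] -> [31, -25, -24, -8, -22, 12, -14] -> [-14, 12, -22, -8, -24, -25, 31] -> 31
  [-18, 18, -31, -24] -> [-20, 16, -33, -26] -> [-26, -33, 16, -20] -> [-22, -29, 20, -16] -> [-16, 20, -29, -22] -> 20
  [31, -50, 45, -45, -43, 33, 43] -> [29, -52, 43, -47, -45, 31, 41] -> [41, 31, -45, -47, 43, -52, 29] -> [45, 35, -41, -43, 47, -48, 33] -> [33, -48, 47, -43, -41, 35, 45] -> 47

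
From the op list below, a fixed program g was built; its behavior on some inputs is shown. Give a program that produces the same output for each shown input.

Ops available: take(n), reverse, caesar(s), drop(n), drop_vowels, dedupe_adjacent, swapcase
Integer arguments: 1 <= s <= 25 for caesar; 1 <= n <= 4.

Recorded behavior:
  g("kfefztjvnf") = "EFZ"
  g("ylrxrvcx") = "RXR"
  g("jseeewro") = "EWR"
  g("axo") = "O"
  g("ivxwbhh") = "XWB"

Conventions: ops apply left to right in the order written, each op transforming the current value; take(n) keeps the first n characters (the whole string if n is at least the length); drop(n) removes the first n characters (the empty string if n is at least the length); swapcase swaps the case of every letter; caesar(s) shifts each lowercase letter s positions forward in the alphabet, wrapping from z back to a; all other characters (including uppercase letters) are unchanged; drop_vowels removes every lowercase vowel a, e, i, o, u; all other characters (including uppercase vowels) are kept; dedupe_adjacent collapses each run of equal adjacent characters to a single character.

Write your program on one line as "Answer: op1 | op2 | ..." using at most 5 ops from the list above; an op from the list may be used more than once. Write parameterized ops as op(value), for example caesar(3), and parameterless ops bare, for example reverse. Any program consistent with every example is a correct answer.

dedupe_adjacent | drop(2) | take(3) | swapcase

Check, running the answer program on each example:
  "kfefztjvnf" -> "kfefztjvnf" -> "efztjvnf" -> "efz" -> "EFZ"
  "ylrxrvcx" -> "ylrxrvcx" -> "rxrvcx" -> "rxr" -> "RXR"
  "jseeewro" -> "jsewro" -> "ewro" -> "ewr" -> "EWR"
  "axo" -> "axo" -> "o" -> "o" -> "O"
  "ivxwbhh" -> "ivxwbh" -> "xwbh" -> "xwb" -> "XWB"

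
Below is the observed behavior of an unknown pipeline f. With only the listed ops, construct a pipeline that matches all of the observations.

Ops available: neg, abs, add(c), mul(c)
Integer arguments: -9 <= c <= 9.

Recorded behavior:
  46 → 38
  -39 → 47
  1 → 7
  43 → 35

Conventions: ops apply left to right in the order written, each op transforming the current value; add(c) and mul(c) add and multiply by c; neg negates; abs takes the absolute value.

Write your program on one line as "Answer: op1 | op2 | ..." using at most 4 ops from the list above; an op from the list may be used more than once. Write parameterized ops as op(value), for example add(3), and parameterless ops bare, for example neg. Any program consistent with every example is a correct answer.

add(-6) | add(-2) | neg | abs

Check, running the answer program on each example:
  46 -> 40 -> 38 -> -38 -> 38
  -39 -> -45 -> -47 -> 47 -> 47
  1 -> -5 -> -7 -> 7 -> 7
  43 -> 37 -> 35 -> -35 -> 35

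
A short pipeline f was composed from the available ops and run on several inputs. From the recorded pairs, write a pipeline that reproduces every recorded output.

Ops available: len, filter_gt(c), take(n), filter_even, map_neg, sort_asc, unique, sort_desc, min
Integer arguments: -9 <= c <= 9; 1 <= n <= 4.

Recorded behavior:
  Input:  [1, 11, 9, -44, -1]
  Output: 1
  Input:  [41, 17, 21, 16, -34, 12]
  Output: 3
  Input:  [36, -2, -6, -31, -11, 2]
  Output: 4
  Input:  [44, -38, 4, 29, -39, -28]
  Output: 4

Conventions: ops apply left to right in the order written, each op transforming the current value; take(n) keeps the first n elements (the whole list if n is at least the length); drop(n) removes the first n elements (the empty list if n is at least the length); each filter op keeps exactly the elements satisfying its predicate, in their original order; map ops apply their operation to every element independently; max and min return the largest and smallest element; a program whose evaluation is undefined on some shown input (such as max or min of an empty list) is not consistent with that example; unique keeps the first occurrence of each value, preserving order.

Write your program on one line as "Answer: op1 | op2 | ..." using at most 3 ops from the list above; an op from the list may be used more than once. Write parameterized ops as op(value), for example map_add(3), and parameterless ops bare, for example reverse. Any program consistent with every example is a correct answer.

filter_even | sort_asc | len

Check, running the answer program on each example:
  [1, 11, 9, -44, -1] -> [-44] -> [-44] -> 1
  [41, 17, 21, 16, -34, 12] -> [16, -34, 12] -> [-34, 12, 16] -> 3
  [36, -2, -6, -31, -11, 2] -> [36, -2, -6, 2] -> [-6, -2, 2, 36] -> 4
  [44, -38, 4, 29, -39, -28] -> [44, -38, 4, -28] -> [-38, -28, 4, 44] -> 4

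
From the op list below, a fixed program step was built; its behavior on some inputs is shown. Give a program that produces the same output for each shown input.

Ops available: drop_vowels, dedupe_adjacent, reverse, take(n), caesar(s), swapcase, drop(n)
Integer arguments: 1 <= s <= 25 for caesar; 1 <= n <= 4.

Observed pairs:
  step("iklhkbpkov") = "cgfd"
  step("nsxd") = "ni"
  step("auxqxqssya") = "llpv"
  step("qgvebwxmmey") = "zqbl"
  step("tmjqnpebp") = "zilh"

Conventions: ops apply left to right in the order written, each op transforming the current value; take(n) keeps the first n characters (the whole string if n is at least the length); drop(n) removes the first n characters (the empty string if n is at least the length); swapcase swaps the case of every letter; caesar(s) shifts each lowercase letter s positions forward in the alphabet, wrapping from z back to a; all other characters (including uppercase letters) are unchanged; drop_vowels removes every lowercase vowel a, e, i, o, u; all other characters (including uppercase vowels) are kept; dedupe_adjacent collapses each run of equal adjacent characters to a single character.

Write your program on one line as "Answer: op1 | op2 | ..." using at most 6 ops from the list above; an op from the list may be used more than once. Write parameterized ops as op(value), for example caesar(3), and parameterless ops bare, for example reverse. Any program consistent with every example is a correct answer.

caesar(11) | dedupe_adjacent | drop_vowels | caesar(10) | take(4) | reverse

Check, running the answer program on each example:
  "iklhkbpkov" -> "tvwsvmavzg" -> "tvwsvmavzg" -> "tvwsvmvzg" -> "dfgcfwfjq" -> "dfgc" -> "cgfd"
  "nsxd" -> "ydio" -> "ydio" -> "yd" -> "in" -> "in" -> "ni"
  "auxqxqssya" -> "lfibibddjl" -> "lfibibdjl" -> "lfbbdjl" -> "vpllntv" -> "vpll" -> "llpv"
  "qgvebwxmmey" -> "brgpmhixxpj" -> "brgpmhixpj" -> "brgpmhxpj" -> "lbqzwrhzt" -> "lbqz" -> "zqbl"
  "tmjqnpebp" -> "exubyapma" -> "exubyapma" -> "xbypm" -> "hlizw" -> "hliz" -> "zilh"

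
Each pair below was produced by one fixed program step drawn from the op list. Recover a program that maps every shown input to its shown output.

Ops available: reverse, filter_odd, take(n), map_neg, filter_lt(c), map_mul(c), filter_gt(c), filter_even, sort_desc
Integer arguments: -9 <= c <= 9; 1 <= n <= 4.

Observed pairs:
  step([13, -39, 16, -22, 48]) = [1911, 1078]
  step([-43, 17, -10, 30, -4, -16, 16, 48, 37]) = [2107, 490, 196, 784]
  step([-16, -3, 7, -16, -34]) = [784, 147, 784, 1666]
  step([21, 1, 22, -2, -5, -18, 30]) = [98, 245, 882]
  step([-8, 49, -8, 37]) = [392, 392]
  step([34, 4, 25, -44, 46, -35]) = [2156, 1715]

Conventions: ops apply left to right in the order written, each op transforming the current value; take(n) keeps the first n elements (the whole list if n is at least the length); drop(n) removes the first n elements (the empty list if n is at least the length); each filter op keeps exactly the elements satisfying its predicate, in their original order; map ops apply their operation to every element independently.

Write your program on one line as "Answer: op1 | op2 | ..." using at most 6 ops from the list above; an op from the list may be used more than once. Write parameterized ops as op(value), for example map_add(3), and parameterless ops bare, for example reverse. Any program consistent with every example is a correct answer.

filter_lt(5) | map_mul(7) | filter_lt(8) | filter_lt(-8) | map_mul(-7)

Check, running the answer program on each example:
  [13, -39, 16, -22, 48] -> [-39, -22] -> [-273, -154] -> [-273, -154] -> [-273, -154] -> [1911, 1078]
  [-43, 17, -10, 30, -4, -16, 16, 48, 37] -> [-43, -10, -4, -16] -> [-301, -70, -28, -112] -> [-301, -70, -28, -112] -> [-301, -70, -28, -112] -> [2107, 490, 196, 784]
  [-16, -3, 7, -16, -34] -> [-16, -3, -16, -34] -> [-112, -21, -112, -238] -> [-112, -21, -112, -238] -> [-112, -21, -112, -238] -> [784, 147, 784, 1666]
  [21, 1, 22, -2, -5, -18, 30] -> [1, -2, -5, -18] -> [7, -14, -35, -126] -> [7, -14, -35, -126] -> [-14, -35, -126] -> [98, 245, 882]
  [-8, 49, -8, 37] -> [-8, -8] -> [-56, -56] -> [-56, -56] -> [-56, -56] -> [392, 392]
  [34, 4, 25, -44, 46, -35] -> [4, -44, -35] -> [28, -308, -245] -> [-308, -245] -> [-308, -245] -> [2156, 1715]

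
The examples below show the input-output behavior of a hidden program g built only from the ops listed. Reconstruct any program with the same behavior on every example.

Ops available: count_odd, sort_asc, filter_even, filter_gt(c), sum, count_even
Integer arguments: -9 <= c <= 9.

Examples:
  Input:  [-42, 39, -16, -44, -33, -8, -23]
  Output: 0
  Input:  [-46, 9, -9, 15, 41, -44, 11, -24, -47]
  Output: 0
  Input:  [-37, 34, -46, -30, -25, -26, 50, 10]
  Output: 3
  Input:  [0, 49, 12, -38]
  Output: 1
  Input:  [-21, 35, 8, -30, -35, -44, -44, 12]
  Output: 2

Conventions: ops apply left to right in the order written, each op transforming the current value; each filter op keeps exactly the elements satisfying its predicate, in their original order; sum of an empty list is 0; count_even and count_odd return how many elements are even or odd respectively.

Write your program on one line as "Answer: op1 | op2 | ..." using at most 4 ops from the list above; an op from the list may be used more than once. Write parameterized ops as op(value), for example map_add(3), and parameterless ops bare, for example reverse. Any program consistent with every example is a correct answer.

filter_even | filter_gt(5) | count_even

Check, running the answer program on each example:
  [-42, 39, -16, -44, -33, -8, -23] -> [-42, -16, -44, -8] -> [] -> 0
  [-46, 9, -9, 15, 41, -44, 11, -24, -47] -> [-46, -44, -24] -> [] -> 0
  [-37, 34, -46, -30, -25, -26, 50, 10] -> [34, -46, -30, -26, 50, 10] -> [34, 50, 10] -> 3
  [0, 49, 12, -38] -> [0, 12, -38] -> [12] -> 1
  [-21, 35, 8, -30, -35, -44, -44, 12] -> [8, -30, -44, -44, 12] -> [8, 12] -> 2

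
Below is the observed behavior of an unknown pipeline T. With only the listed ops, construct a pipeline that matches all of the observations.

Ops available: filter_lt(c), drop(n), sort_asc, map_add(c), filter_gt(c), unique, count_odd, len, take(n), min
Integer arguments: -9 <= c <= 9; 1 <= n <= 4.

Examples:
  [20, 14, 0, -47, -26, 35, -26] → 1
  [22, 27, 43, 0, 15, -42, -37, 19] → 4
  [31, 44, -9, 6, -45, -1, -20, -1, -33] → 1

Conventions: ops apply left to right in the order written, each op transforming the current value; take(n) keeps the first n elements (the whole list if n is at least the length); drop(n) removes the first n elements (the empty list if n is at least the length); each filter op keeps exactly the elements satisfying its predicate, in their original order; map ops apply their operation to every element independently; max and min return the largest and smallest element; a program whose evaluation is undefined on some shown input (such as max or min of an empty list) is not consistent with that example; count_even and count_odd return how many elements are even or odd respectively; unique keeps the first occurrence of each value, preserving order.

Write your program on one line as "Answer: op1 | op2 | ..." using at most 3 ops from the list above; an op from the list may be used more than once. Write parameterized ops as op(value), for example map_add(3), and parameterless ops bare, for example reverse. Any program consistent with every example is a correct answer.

filter_gt(6) | count_odd

Check, running the answer program on each example:
  [20, 14, 0, -47, -26, 35, -26] -> [20, 14, 35] -> 1
  [22, 27, 43, 0, 15, -42, -37, 19] -> [22, 27, 43, 15, 19] -> 4
  [31, 44, -9, 6, -45, -1, -20, -1, -33] -> [31, 44] -> 1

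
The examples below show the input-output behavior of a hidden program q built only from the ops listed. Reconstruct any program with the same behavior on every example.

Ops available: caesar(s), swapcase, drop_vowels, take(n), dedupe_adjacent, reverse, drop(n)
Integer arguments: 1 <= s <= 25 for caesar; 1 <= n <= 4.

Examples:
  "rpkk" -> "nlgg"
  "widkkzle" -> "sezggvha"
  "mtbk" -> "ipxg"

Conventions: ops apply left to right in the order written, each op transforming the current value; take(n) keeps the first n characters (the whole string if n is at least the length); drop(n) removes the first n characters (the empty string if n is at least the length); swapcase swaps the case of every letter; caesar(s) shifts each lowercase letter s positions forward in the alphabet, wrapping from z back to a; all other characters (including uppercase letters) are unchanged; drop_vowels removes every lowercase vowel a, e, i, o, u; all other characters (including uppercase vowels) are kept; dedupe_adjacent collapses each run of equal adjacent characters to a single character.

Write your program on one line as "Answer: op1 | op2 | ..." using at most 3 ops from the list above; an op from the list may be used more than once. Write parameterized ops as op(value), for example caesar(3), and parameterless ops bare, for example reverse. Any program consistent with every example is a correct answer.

reverse | caesar(22) | reverse

Check, running the answer program on each example:
  "rpkk" -> "kkpr" -> "ggln" -> "nlgg"
  "widkkzle" -> "elzkkdiw" -> "ahvggzes" -> "sezggvha"
  "mtbk" -> "kbtm" -> "gxpi" -> "ipxg"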